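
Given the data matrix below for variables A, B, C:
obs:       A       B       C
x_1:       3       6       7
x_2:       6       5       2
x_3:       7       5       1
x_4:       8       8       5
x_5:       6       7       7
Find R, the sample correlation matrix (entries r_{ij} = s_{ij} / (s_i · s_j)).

Step 1 — column means:
  mean(A) = (3 + 6 + 7 + 8 + 6) / 5 = 30/5 = 6
  mean(B) = (6 + 5 + 5 + 8 + 7) / 5 = 31/5 = 6.2
  mean(C) = (7 + 2 + 1 + 5 + 7) / 5 = 22/5 = 4.4

Step 2 — sample variances and covariances s[i,j] = (1/(n-1)) · Σ_k (x_{k,i} - mean_i) · (x_{k,j} - mean_j), with n-1 = 4:
  s[A,A] = ((-3)·(-3) + (0)·(0) + (1)·(1) + (2)·(2) + (0)·(0)) / 4 = 14/4 = 3.5
  s[A,B] = ((-3)·(-0.2) + (0)·(-1.2) + (1)·(-1.2) + (2)·(1.8) + (0)·(0.8)) / 4 = 3/4 = 0.75
  s[A,C] = ((-3)·(2.6) + (0)·(-2.4) + (1)·(-3.4) + (2)·(0.6) + (0)·(2.6)) / 4 = -10/4 = -2.5
  s[B,B] = ((-0.2)·(-0.2) + (-1.2)·(-1.2) + (-1.2)·(-1.2) + (1.8)·(1.8) + (0.8)·(0.8)) / 4 = 6.8/4 = 1.7
  s[B,C] = ((-0.2)·(2.6) + (-1.2)·(-2.4) + (-1.2)·(-3.4) + (1.8)·(0.6) + (0.8)·(2.6)) / 4 = 9.6/4 = 2.4
  s[C,C] = ((2.6)·(2.6) + (-2.4)·(-2.4) + (-3.4)·(-3.4) + (0.6)·(0.6) + (2.6)·(2.6)) / 4 = 31.2/4 = 7.8
  Sample standard deviations s_i = √(s[i,i]):
  s(A) = √(3.5) = 1.8708
  s(B) = √(1.7) = 1.3038
  s(C) = √(7.8) = 2.7928

Step 3 — r_{ij} = s_{ij} / (s_i · s_j):
  r[A,A] = 1 (diagonal).
  r[A,B] = 0.75 / (1.8708 · 1.3038) = 0.75 / 2.4393 = 0.3075
  r[A,C] = -2.5 / (1.8708 · 2.7928) = -2.5 / 5.2249 = -0.4785
  r[B,B] = 1 (diagonal).
  r[B,C] = 2.4 / (1.3038 · 2.7928) = 2.4 / 3.6414 = 0.6591
  r[C,C] = 1 (diagonal).

R is symmetric with unit diagonal. Assembling:

R = [[1, 0.3075, -0.4785],
 [0.3075, 1, 0.6591],
 [-0.4785, 0.6591, 1]]


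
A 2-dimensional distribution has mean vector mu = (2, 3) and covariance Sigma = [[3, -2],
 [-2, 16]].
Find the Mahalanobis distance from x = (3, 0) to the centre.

Step 1 — centre the observation: (x - mu) = (1, -3).

Step 2 — invert Sigma. det(Sigma) = 3·16 - (-2)² = 44.
  Sigma^{-1} = (1/det) · [[d, -b], [-b, a]] = [[0.3636, 0.0455],
 [0.0455, 0.0682]].

Step 3 — form the quadratic (x - mu)^T · Sigma^{-1} · (x - mu):
  Sigma^{-1} · (x - mu) = (0.2273, -0.1591).
  (x - mu)^T · [Sigma^{-1} · (x - mu)] = (1)·(0.2273) + (-3)·(-0.1591) = 0.7045.

Step 4 — take square root: d = √(0.7045) ≈ 0.8394.

d(x, mu) = √(0.7045) ≈ 0.8394


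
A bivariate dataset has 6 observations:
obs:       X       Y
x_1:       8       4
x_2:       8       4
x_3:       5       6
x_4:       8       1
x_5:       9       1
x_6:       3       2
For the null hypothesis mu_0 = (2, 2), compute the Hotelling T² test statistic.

Step 1 — sample mean vector:
  mean(X) = (8 + 8 + 5 + 8 + 9 + 3) / 6 = 41/6 = 6.8333
  mean(Y) = (4 + 4 + 6 + 1 + 1 + 2) / 6 = 18/6 = 3
  x̄ = (6.8333, 3),  deviation x̄ - mu_0 = (6.8333, 3) - (2, 2) = (4.8333, 1).

Step 2 — sample covariance matrix, S[i,j] = (1/(n-1)) · Σ_k (x_{k,i} - mean_i) · (x_{k,j} - mean_j), divisor n-1 = 5:
  S[X,X] = ((1.1667)·(1.1667) + (1.1667)·(1.1667) + (-1.8333)·(-1.8333) + (1.1667)·(1.1667) + (2.1667)·(2.1667) + (-3.8333)·(-3.8333)) / 5 = 26.8333/5 = 5.3667
  S[X,Y] = ((1.1667)·(1) + (1.1667)·(1) + (-1.8333)·(3) + (1.1667)·(-2) + (2.1667)·(-2) + (-3.8333)·(-1)) / 5 = -6/5 = -1.2
  S[Y,Y] = ((1)·(1) + (1)·(1) + (3)·(3) + (-2)·(-2) + (-2)·(-2) + (-1)·(-1)) / 5 = 20/5 = 4
  S = [[5.3667, -1.2],
 [-1.2, 4]].

Step 3 — invert S. det(S) = 5.3667·4 - (-1.2)² = 20.0267.
  S^{-1} = (1/det) · [[d, -b], [-b, a]] = [[0.1997, 0.0599],
 [0.0599, 0.268]].

Step 4 — quadratic form (x̄ - mu_0)^T · S^{-1} · (x̄ - mu_0):
  S^{-1} · (x̄ - mu_0) = (1.0253, 0.5576),
  (x̄ - mu_0)^T · [...] = (4.8333)·(1.0253) + (1)·(0.5576) = 5.5132.

Step 5 — scale by n: T² = 6 · 5.5132 = 33.0792.

T² ≈ 33.0792


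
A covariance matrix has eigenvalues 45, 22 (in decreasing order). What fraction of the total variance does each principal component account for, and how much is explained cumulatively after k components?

Step 1 — total variance = trace(Sigma) = Σ λ_i = 45 + 22 = 67.

Step 2 — fraction explained by component i = λ_i / Σ λ:
  PC1: 45/67 = 0.6716
  PC2: 22/67 = 0.3284

Step 3 — cumulative fraction after k components = (λ_1 + ... + λ_k) / Σ λ:
  k = 1: 45/67 = 0.6716
  k = 2: (45 + 22)/67 = 67/67 = 1

Summary (fraction, with percent):

explained: PC1 0.6716 (67.16%), PC2 0.3284 (32.84%);  cumulative: 0.6716, 1


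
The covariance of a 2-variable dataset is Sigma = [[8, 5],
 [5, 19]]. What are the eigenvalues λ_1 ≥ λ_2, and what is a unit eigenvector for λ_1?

Step 1 — characteristic polynomial of 2×2 Sigma:
  det(Sigma - λI) = λ² - trace · λ + det = 0.
  trace = 8 + 19 = 27, det = 8·19 - (5)² = 127.
Step 2 — discriminant:
  Δ = trace² - 4·det = 729 - 508 = 221.
Step 3 — eigenvalues:
  λ = (trace ± √Δ)/2 = (27 ± 14.8661)/2,
  λ_1 = 20.933,  λ_2 = 6.067.

Step 4 — unit eigenvector for λ_1: solve (Sigma - λ_1 I)v = 0. First row:
  (8 - 20.933)·v_x + (5)·v_y = 0, i.e. (-12.933)·v_x + (5)·v_y = 0,
  so v ∝ (b, λ_1 - a) = (5, 12.933) = u.
  ||u|| = √((5)² + (12.933)²) = √(192.2634) ≈ 13.8659,
  v_1 = u/||u|| ≈ (0.3606, 0.9327) (||v_1|| = 1).

λ_1 = 20.933,  λ_2 = 6.067;  v_1 ≈ (0.3606, 0.9327)


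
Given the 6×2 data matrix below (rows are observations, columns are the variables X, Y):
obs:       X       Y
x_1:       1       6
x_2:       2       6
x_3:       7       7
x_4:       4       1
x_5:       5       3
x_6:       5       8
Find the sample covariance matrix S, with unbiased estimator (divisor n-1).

Step 1 — column means:
  mean(X) = (1 + 2 + 7 + 4 + 5 + 5) / 6 = 24/6 = 4
  mean(Y) = (6 + 6 + 7 + 1 + 3 + 8) / 6 = 31/6 = 5.1667

Step 2 — sample covariance S[i,j] = (1/(n-1)) · Σ_k (x_{k,i} - mean_i) · (x_{k,j} - mean_j), with n-1 = 5.
  S[X,X] = ((-3)·(-3) + (-2)·(-2) + (3)·(3) + (0)·(0) + (1)·(1) + (1)·(1)) / 5 = 24/5 = 4.8
  S[X,Y] = ((-3)·(0.8333) + (-2)·(0.8333) + (3)·(1.8333) + (0)·(-4.1667) + (1)·(-2.1667) + (1)·(2.8333)) / 5 = 2/5 = 0.4
  S[Y,Y] = ((0.8333)·(0.8333) + (0.8333)·(0.8333) + (1.8333)·(1.8333) + (-4.1667)·(-4.1667) + (-2.1667)·(-2.1667) + (2.8333)·(2.8333)) / 5 = 34.8333/5 = 6.9667

S is symmetric (S[j,i] = S[i,j]). Assembling:

S = [[4.8, 0.4],
 [0.4, 6.9667]]


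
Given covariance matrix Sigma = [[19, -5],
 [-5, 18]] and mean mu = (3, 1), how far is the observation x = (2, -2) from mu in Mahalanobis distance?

Step 1 — centre the observation: (x - mu) = (-1, -3).

Step 2 — invert Sigma. det(Sigma) = 19·18 - (-5)² = 317.
  Sigma^{-1} = (1/det) · [[d, -b], [-b, a]] = [[0.0568, 0.0158],
 [0.0158, 0.0599]].

Step 3 — form the quadratic (x - mu)^T · Sigma^{-1} · (x - mu):
  Sigma^{-1} · (x - mu) = (-0.1041, -0.1956).
  (x - mu)^T · [Sigma^{-1} · (x - mu)] = (-1)·(-0.1041) + (-3)·(-0.1956) = 0.6909.

Step 4 — take square root: d = √(0.6909) ≈ 0.8312.

d(x, mu) = √(0.6909) ≈ 0.8312


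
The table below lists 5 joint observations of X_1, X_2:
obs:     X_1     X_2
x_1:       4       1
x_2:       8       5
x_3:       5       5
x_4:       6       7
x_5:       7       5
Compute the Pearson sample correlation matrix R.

Step 1 — column means:
  mean(X_1) = (4 + 8 + 5 + 6 + 7) / 5 = 30/5 = 6
  mean(X_2) = (1 + 5 + 5 + 7 + 5) / 5 = 23/5 = 4.6

Step 2 — sample variances and covariances s[i,j] = (1/(n-1)) · Σ_k (x_{k,i} - mean_i) · (x_{k,j} - mean_j), with n-1 = 4:
  s[X_1,X_1] = ((-2)·(-2) + (2)·(2) + (-1)·(-1) + (0)·(0) + (1)·(1)) / 4 = 10/4 = 2.5
  s[X_1,X_2] = ((-2)·(-3.6) + (2)·(0.4) + (-1)·(0.4) + (0)·(2.4) + (1)·(0.4)) / 4 = 8/4 = 2
  s[X_2,X_2] = ((-3.6)·(-3.6) + (0.4)·(0.4) + (0.4)·(0.4) + (2.4)·(2.4) + (0.4)·(0.4)) / 4 = 19.2/4 = 4.8
  Sample standard deviations s_i = √(s[i,i]):
  s(X_1) = √(2.5) = 1.5811
  s(X_2) = √(4.8) = 2.1909

Step 3 — r_{ij} = s_{ij} / (s_i · s_j):
  r[X_1,X_1] = 1 (diagonal).
  r[X_1,X_2] = 2 / (1.5811 · 2.1909) = 2 / 3.4641 = 0.5774
  r[X_2,X_2] = 1 (diagonal).

R is symmetric with unit diagonal. Assembling:

R = [[1, 0.5774],
 [0.5774, 1]]


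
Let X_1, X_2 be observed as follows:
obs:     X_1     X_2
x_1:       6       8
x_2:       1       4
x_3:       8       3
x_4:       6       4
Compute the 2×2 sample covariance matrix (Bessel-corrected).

Step 1 — column means:
  mean(X_1) = (6 + 1 + 8 + 6) / 4 = 21/4 = 5.25
  mean(X_2) = (8 + 4 + 3 + 4) / 4 = 19/4 = 4.75

Step 2 — sample covariance S[i,j] = (1/(n-1)) · Σ_k (x_{k,i} - mean_i) · (x_{k,j} - mean_j), with n-1 = 3.
  S[X_1,X_1] = ((0.75)·(0.75) + (-4.25)·(-4.25) + (2.75)·(2.75) + (0.75)·(0.75)) / 3 = 26.75/3 = 8.9167
  S[X_1,X_2] = ((0.75)·(3.25) + (-4.25)·(-0.75) + (2.75)·(-1.75) + (0.75)·(-0.75)) / 3 = 0.25/3 = 0.0833
  S[X_2,X_2] = ((3.25)·(3.25) + (-0.75)·(-0.75) + (-1.75)·(-1.75) + (-0.75)·(-0.75)) / 3 = 14.75/3 = 4.9167

S is symmetric (S[j,i] = S[i,j]). Assembling:

S = [[8.9167, 0.0833],
 [0.0833, 4.9167]]


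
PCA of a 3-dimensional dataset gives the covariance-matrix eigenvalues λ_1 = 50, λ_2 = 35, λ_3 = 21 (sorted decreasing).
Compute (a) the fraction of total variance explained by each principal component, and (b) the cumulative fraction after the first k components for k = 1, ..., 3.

Step 1 — total variance = trace(Sigma) = Σ λ_i = 50 + 35 + 21 = 106.

Step 2 — fraction explained by component i = λ_i / Σ λ:
  PC1: 50/106 = 0.4717
  PC2: 35/106 = 0.3302
  PC3: 21/106 = 0.1981

Step 3 — cumulative fraction after k components = (λ_1 + ... + λ_k) / Σ λ:
  k = 1: 50/106 = 0.4717
  k = 2: (50 + 35)/106 = 85/106 = 0.8019
  k = 3: (50 + 35 + 21)/106 = 106/106 = 1

Summary (fraction, with percent):

explained: PC1 0.4717 (47.17%), PC2 0.3302 (33.02%), PC3 0.1981 (19.81%);  cumulative: 0.4717, 0.8019, 1


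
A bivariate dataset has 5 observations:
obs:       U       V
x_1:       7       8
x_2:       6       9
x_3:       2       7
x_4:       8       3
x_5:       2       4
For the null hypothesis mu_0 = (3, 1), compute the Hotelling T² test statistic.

Step 1 — sample mean vector:
  mean(U) = (7 + 6 + 2 + 8 + 2) / 5 = 25/5 = 5
  mean(V) = (8 + 9 + 7 + 3 + 4) / 5 = 31/5 = 6.2
  x̄ = (5, 6.2),  deviation x̄ - mu_0 = (5, 6.2) - (3, 1) = (2, 5.2).

Step 2 — sample covariance matrix, S[i,j] = (1/(n-1)) · Σ_k (x_{k,i} - mean_i) · (x_{k,j} - mean_j), divisor n-1 = 4:
  S[U,U] = ((2)·(2) + (1)·(1) + (-3)·(-3) + (3)·(3) + (-3)·(-3)) / 4 = 32/4 = 8
  S[U,V] = ((2)·(1.8) + (1)·(2.8) + (-3)·(0.8) + (3)·(-3.2) + (-3)·(-2.2)) / 4 = 1/4 = 0.25
  S[V,V] = ((1.8)·(1.8) + (2.8)·(2.8) + (0.8)·(0.8) + (-3.2)·(-3.2) + (-2.2)·(-2.2)) / 4 = 26.8/4 = 6.7
  S = [[8, 0.25],
 [0.25, 6.7]].

Step 3 — invert S. det(S) = 8·6.7 - (0.25)² = 53.5375.
  S^{-1} = (1/det) · [[d, -b], [-b, a]] = [[0.1251, -0.0047],
 [-0.0047, 0.1494]].

Step 4 — quadratic form (x̄ - mu_0)^T · S^{-1} · (x̄ - mu_0):
  S^{-1} · (x̄ - mu_0) = (0.226, 0.7677),
  (x̄ - mu_0)^T · [...] = (2)·(0.226) + (5.2)·(0.7677) = 4.444.

Step 5 — scale by n: T² = 5 · 4.444 = 22.2199.

T² ≈ 22.2199


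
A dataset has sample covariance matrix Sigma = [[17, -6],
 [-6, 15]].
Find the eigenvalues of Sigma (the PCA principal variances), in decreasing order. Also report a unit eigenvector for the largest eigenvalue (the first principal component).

Step 1 — characteristic polynomial of 2×2 Sigma:
  det(Sigma - λI) = λ² - trace · λ + det = 0.
  trace = 17 + 15 = 32, det = 17·15 - (-6)² = 219.
Step 2 — discriminant:
  Δ = trace² - 4·det = 1024 - 876 = 148.
Step 3 — eigenvalues:
  λ = (trace ± √Δ)/2 = (32 ± 12.1655)/2,
  λ_1 = 22.0828,  λ_2 = 9.9172.

Step 4 — unit eigenvector for λ_1: solve (Sigma - λ_1 I)v = 0. First row:
  (17 - 22.0828)·v_x + (-6)·v_y = 0, i.e. (-5.0828)·v_x + (-6)·v_y = 0,
  so v ∝ (b, λ_1 - a) = (-6, 5.0828); multiply by -1 so the first entry is positive: u = (6, -5.0828).
  ||u|| = √((6)² + (-5.0828)²) = √(61.8345) ≈ 7.8635,
  v_1 = u/||u|| ≈ (0.763, -0.6464) (||v_1|| = 1).

λ_1 = 22.0828,  λ_2 = 9.9172;  v_1 ≈ (0.763, -0.6464)


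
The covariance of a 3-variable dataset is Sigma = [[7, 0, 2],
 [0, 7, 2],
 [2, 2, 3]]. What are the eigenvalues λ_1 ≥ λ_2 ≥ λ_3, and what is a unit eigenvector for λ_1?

Step 1 — characteristic polynomial p(λ) = det(λI - Sigma) = λ³ - tr·λ² + c_1·λ - det, where tr = trace, c_1 = sum of the principal 2×2 minors, det = det(Sigma):
  tr = 7 + 7 + 3 = 17,
  c_1 = (7·7 - (0)²) + (7·3 - (2)²) + (7·3 - (2)²) = 49 + 17 + 17 = 83,
  det = 7·(7·3 - (2)²) - (0)·((0)·3 - (2)·(2)) + (2)·((0)·(2) - 7·(2)) = 7·(17) - (0)·(-4) + (2)·(-14) = 91.
  So p(λ) = λ³ - 17λ² + 83λ - 91.
Step 2 — look for an integer root (rational root theorem: any rational root is an integer divisor of 91). Testing λ = 7:
  p(7) = 343 - 833 + 581 - 91 = 0  ✓
  Dividing out (λ - 7): p(λ) = (λ - 7)(λ² - 10λ + 13).
Step 3 — remaining eigenvalues from the quadratic λ² - 10λ + 13 = 0:
  Δ = 10² - 4·13 = 100 - 52 = 48,  λ = (10 ± √48)/2 = (10 ± 6.9282)/2 ≈ 8.4641 or 1.5359.
  Sorted: λ_1 = 8.4641,  λ_2 = 7,  λ_3 = 1.5359  (check: sum = 17 = tr ✓).

Step 4 — unit eigenvector for λ_1 ≈ 8.4641: v spans the null space of (Sigma - λ_1 I), whose rows are
  r_1 = (-1.4641, 0, 2),  r_2 = (0, -1.4641, 2),  r_3 = (2, 2, -5.4641).
  v is orthogonal to every row, so take v ∝ r_1 × r_2 = ((0)·(2) - (2)·(-1.4641), (2)·(0) - (-1.4641)·(2), (-1.4641)·(-1.4641) - (0)·(0)) ≈ (2.9282, 2.9282, 2.1436).
  Let u = (2.9282, 2.9282, 2.1436).
  ||u|| = √((2.9282)² + (2.9282)² + (2.1436)²) = √(21.7437) ≈ 4.663,  v_1 = u/||u|| ≈ (0.628, 0.628, 0.4597) (||v_1|| = 1).

λ_1 = 8.4641,  λ_2 = 7,  λ_3 = 1.5359;  v_1 ≈ (0.628, 0.628, 0.4597)


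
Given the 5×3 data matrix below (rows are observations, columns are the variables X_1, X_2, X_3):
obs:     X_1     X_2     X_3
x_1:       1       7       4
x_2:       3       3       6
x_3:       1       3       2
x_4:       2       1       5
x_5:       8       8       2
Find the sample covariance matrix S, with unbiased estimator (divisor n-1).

Step 1 — column means:
  mean(X_1) = (1 + 3 + 1 + 2 + 8) / 5 = 15/5 = 3
  mean(X_2) = (7 + 3 + 3 + 1 + 8) / 5 = 22/5 = 4.4
  mean(X_3) = (4 + 6 + 2 + 5 + 2) / 5 = 19/5 = 3.8

Step 2 — sample covariance S[i,j] = (1/(n-1)) · Σ_k (x_{k,i} - mean_i) · (x_{k,j} - mean_j), with n-1 = 4.
  S[X_1,X_1] = ((-2)·(-2) + (0)·(0) + (-2)·(-2) + (-1)·(-1) + (5)·(5)) / 4 = 34/4 = 8.5
  S[X_1,X_2] = ((-2)·(2.6) + (0)·(-1.4) + (-2)·(-1.4) + (-1)·(-3.4) + (5)·(3.6)) / 4 = 19/4 = 4.75
  S[X_1,X_3] = ((-2)·(0.2) + (0)·(2.2) + (-2)·(-1.8) + (-1)·(1.2) + (5)·(-1.8)) / 4 = -7/4 = -1.75
  S[X_2,X_2] = ((2.6)·(2.6) + (-1.4)·(-1.4) + (-1.4)·(-1.4) + (-3.4)·(-3.4) + (3.6)·(3.6)) / 4 = 35.2/4 = 8.8
  S[X_2,X_3] = ((2.6)·(0.2) + (-1.4)·(2.2) + (-1.4)·(-1.8) + (-3.4)·(1.2) + (3.6)·(-1.8)) / 4 = -10.6/4 = -2.65
  S[X_3,X_3] = ((0.2)·(0.2) + (2.2)·(2.2) + (-1.8)·(-1.8) + (1.2)·(1.2) + (-1.8)·(-1.8)) / 4 = 12.8/4 = 3.2

S is symmetric (S[j,i] = S[i,j]). Assembling:

S = [[8.5, 4.75, -1.75],
 [4.75, 8.8, -2.65],
 [-1.75, -2.65, 3.2]]


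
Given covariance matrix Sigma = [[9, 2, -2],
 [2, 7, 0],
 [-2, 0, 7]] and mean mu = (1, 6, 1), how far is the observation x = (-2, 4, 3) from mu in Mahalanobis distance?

Step 1 — centre the observation: (x - mu) = (-3, -2, 2).

Step 2 — invert Sigma (cofactor / det for 3×3, or solve directly):
  Sigma^{-1} = [[0.1273, -0.0364, 0.0364],
 [-0.0364, 0.1532, -0.0104],
 [0.0364, -0.0104, 0.1532]].

Step 3 — form the quadratic (x - mu)^T · Sigma^{-1} · (x - mu):
  Sigma^{-1} · (x - mu) = (-0.2364, -0.2182, 0.2182).
  (x - mu)^T · [Sigma^{-1} · (x - mu)] = (-3)·(-0.2364) + (-2)·(-0.2182) + (2)·(0.2182) = 1.5818.

Step 4 — take square root: d = √(1.5818) ≈ 1.2577.

d(x, mu) = √(1.5818) ≈ 1.2577


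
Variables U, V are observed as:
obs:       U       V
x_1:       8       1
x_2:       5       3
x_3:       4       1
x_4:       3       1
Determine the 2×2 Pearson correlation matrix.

Step 1 — column means:
  mean(U) = (8 + 5 + 4 + 3) / 4 = 20/4 = 5
  mean(V) = (1 + 3 + 1 + 1) / 4 = 6/4 = 1.5

Step 2 — sample variances and covariances s[i,j] = (1/(n-1)) · Σ_k (x_{k,i} - mean_i) · (x_{k,j} - mean_j), with n-1 = 3:
  s[U,U] = ((3)·(3) + (0)·(0) + (-1)·(-1) + (-2)·(-2)) / 3 = 14/3 = 4.6667
  s[U,V] = ((3)·(-0.5) + (0)·(1.5) + (-1)·(-0.5) + (-2)·(-0.5)) / 3 = 0/3 = 0
  s[V,V] = ((-0.5)·(-0.5) + (1.5)·(1.5) + (-0.5)·(-0.5) + (-0.5)·(-0.5)) / 3 = 3/3 = 1
  Sample standard deviations s_i = √(s[i,i]):
  s(U) = √(4.6667) = 2.1602
  s(V) = √(1) = 1

Step 3 — r_{ij} = s_{ij} / (s_i · s_j):
  r[U,U] = 1 (diagonal).
  r[U,V] = 0 / (2.1602 · 1) = 0 / 2.1602 = 0
  r[V,V] = 1 (diagonal).

R is symmetric with unit diagonal. Assembling:

R = [[1, 0],
 [0, 1]]


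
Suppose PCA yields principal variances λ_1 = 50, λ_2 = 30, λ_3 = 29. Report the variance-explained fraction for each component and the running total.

Step 1 — total variance = trace(Sigma) = Σ λ_i = 50 + 30 + 29 = 109.

Step 2 — fraction explained by component i = λ_i / Σ λ:
  PC1: 50/109 = 0.4587
  PC2: 30/109 = 0.2752
  PC3: 29/109 = 0.2661

Step 3 — cumulative fraction after k components = (λ_1 + ... + λ_k) / Σ λ:
  k = 1: 50/109 = 0.4587
  k = 2: (50 + 30)/109 = 80/109 = 0.7339
  k = 3: (50 + 30 + 29)/109 = 109/109 = 1

Summary (fraction, with percent):

explained: PC1 0.4587 (45.87%), PC2 0.2752 (27.52%), PC3 0.2661 (26.61%);  cumulative: 0.4587, 0.7339, 1


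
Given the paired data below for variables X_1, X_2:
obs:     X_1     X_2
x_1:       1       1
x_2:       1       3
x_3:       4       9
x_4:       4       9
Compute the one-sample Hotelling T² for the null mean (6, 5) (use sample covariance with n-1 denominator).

Step 1 — sample mean vector:
  mean(X_1) = (1 + 1 + 4 + 4) / 4 = 10/4 = 2.5
  mean(X_2) = (1 + 3 + 9 + 9) / 4 = 22/4 = 5.5
  x̄ = (2.5, 5.5),  deviation x̄ - mu_0 = (2.5, 5.5) - (6, 5) = (-3.5, 0.5).

Step 2 — sample covariance matrix, S[i,j] = (1/(n-1)) · Σ_k (x_{k,i} - mean_i) · (x_{k,j} - mean_j), divisor n-1 = 3:
  S[X_1,X_1] = ((-1.5)·(-1.5) + (-1.5)·(-1.5) + (1.5)·(1.5) + (1.5)·(1.5)) / 3 = 9/3 = 3
  S[X_1,X_2] = ((-1.5)·(-4.5) + (-1.5)·(-2.5) + (1.5)·(3.5) + (1.5)·(3.5)) / 3 = 21/3 = 7
  S[X_2,X_2] = ((-4.5)·(-4.5) + (-2.5)·(-2.5) + (3.5)·(3.5) + (3.5)·(3.5)) / 3 = 51/3 = 17
  S = [[3, 7],
 [7, 17]].

Step 3 — invert S. det(S) = 3·17 - (7)² = 2.
  S^{-1} = (1/det) · [[d, -b], [-b, a]] = [[8.5, -3.5],
 [-3.5, 1.5]].

Step 4 — quadratic form (x̄ - mu_0)^T · S^{-1} · (x̄ - mu_0):
  S^{-1} · (x̄ - mu_0) = (-31.5, 13),
  (x̄ - mu_0)^T · [...] = (-3.5)·(-31.5) + (0.5)·(13) = 116.75.

Step 5 — scale by n: T² = 4 · 116.75 = 467.

T² ≈ 467


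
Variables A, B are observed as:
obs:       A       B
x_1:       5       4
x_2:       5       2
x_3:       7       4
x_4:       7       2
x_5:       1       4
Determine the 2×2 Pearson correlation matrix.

Step 1 — column means:
  mean(A) = (5 + 5 + 7 + 7 + 1) / 5 = 25/5 = 5
  mean(B) = (4 + 2 + 4 + 2 + 4) / 5 = 16/5 = 3.2

Step 2 — sample variances and covariances s[i,j] = (1/(n-1)) · Σ_k (x_{k,i} - mean_i) · (x_{k,j} - mean_j), with n-1 = 4:
  s[A,A] = ((0)·(0) + (0)·(0) + (2)·(2) + (2)·(2) + (-4)·(-4)) / 4 = 24/4 = 6
  s[A,B] = ((0)·(0.8) + (0)·(-1.2) + (2)·(0.8) + (2)·(-1.2) + (-4)·(0.8)) / 4 = -4/4 = -1
  s[B,B] = ((0.8)·(0.8) + (-1.2)·(-1.2) + (0.8)·(0.8) + (-1.2)·(-1.2) + (0.8)·(0.8)) / 4 = 4.8/4 = 1.2
  Sample standard deviations s_i = √(s[i,i]):
  s(A) = √(6) = 2.4495
  s(B) = √(1.2) = 1.0954

Step 3 — r_{ij} = s_{ij} / (s_i · s_j):
  r[A,A] = 1 (diagonal).
  r[A,B] = -1 / (2.4495 · 1.0954) = -1 / 2.6833 = -0.3727
  r[B,B] = 1 (diagonal).

R is symmetric with unit diagonal. Assembling:

R = [[1, -0.3727],
 [-0.3727, 1]]


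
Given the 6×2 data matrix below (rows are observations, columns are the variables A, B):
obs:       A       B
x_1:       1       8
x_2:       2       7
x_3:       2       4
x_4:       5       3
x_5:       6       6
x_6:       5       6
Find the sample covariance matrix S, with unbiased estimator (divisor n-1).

Step 1 — column means:
  mean(A) = (1 + 2 + 2 + 5 + 6 + 5) / 6 = 21/6 = 3.5
  mean(B) = (8 + 7 + 4 + 3 + 6 + 6) / 6 = 34/6 = 5.6667

Step 2 — sample covariance S[i,j] = (1/(n-1)) · Σ_k (x_{k,i} - mean_i) · (x_{k,j} - mean_j), with n-1 = 5.
  S[A,A] = ((-2.5)·(-2.5) + (-1.5)·(-1.5) + (-1.5)·(-1.5) + (1.5)·(1.5) + (2.5)·(2.5) + (1.5)·(1.5)) / 5 = 21.5/5 = 4.3
  S[A,B] = ((-2.5)·(2.3333) + (-1.5)·(1.3333) + (-1.5)·(-1.6667) + (1.5)·(-2.6667) + (2.5)·(0.3333) + (1.5)·(0.3333)) / 5 = -8/5 = -1.6
  S[B,B] = ((2.3333)·(2.3333) + (1.3333)·(1.3333) + (-1.6667)·(-1.6667) + (-2.6667)·(-2.6667) + (0.3333)·(0.3333) + (0.3333)·(0.3333)) / 5 = 17.3333/5 = 3.4667

S is symmetric (S[j,i] = S[i,j]). Assembling:

S = [[4.3, -1.6],
 [-1.6, 3.4667]]


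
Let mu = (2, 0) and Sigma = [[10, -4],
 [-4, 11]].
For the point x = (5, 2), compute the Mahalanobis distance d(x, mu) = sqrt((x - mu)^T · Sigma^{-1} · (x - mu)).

Step 1 — centre the observation: (x - mu) = (3, 2).

Step 2 — invert Sigma. det(Sigma) = 10·11 - (-4)² = 94.
  Sigma^{-1} = (1/det) · [[d, -b], [-b, a]] = [[0.117, 0.0426],
 [0.0426, 0.1064]].

Step 3 — form the quadratic (x - mu)^T · Sigma^{-1} · (x - mu):
  Sigma^{-1} · (x - mu) = (0.4362, 0.3404).
  (x - mu)^T · [Sigma^{-1} · (x - mu)] = (3)·(0.4362) + (2)·(0.3404) = 1.9894.

Step 4 — take square root: d = √(1.9894) ≈ 1.4104.

d(x, mu) = √(1.9894) ≈ 1.4104


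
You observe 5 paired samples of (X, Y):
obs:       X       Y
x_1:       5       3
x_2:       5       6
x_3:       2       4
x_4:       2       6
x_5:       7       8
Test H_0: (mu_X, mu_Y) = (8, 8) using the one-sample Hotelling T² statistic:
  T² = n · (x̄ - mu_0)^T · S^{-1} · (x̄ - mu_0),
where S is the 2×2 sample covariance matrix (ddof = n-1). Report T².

Step 1 — sample mean vector:
  mean(X) = (5 + 5 + 2 + 2 + 7) / 5 = 21/5 = 4.2
  mean(Y) = (3 + 6 + 4 + 6 + 8) / 5 = 27/5 = 5.4
  x̄ = (4.2, 5.4),  deviation x̄ - mu_0 = (4.2, 5.4) - (8, 8) = (-3.8, -2.6).

Step 2 — sample covariance matrix, S[i,j] = (1/(n-1)) · Σ_k (x_{k,i} - mean_i) · (x_{k,j} - mean_j), divisor n-1 = 4:
  S[X,X] = ((0.8)·(0.8) + (0.8)·(0.8) + (-2.2)·(-2.2) + (-2.2)·(-2.2) + (2.8)·(2.8)) / 4 = 18.8/4 = 4.7
  S[X,Y] = ((0.8)·(-2.4) + (0.8)·(0.6) + (-2.2)·(-1.4) + (-2.2)·(0.6) + (2.8)·(2.6)) / 4 = 7.6/4 = 1.9
  S[Y,Y] = ((-2.4)·(-2.4) + (0.6)·(0.6) + (-1.4)·(-1.4) + (0.6)·(0.6) + (2.6)·(2.6)) / 4 = 15.2/4 = 3.8
  S = [[4.7, 1.9],
 [1.9, 3.8]].

Step 3 — invert S. det(S) = 4.7·3.8 - (1.9)² = 14.25.
  S^{-1} = (1/det) · [[d, -b], [-b, a]] = [[0.2667, -0.1333],
 [-0.1333, 0.3298]].

Step 4 — quadratic form (x̄ - mu_0)^T · S^{-1} · (x̄ - mu_0):
  S^{-1} · (x̄ - mu_0) = (-0.6667, -0.3509),
  (x̄ - mu_0)^T · [...] = (-3.8)·(-0.6667) + (-2.6)·(-0.3509) = 3.4456.

Step 5 — scale by n: T² = 5 · 3.4456 = 17.2281.

T² ≈ 17.2281


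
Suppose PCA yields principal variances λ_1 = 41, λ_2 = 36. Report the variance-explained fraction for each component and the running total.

Step 1 — total variance = trace(Sigma) = Σ λ_i = 41 + 36 = 77.

Step 2 — fraction explained by component i = λ_i / Σ λ:
  PC1: 41/77 = 0.5325
  PC2: 36/77 = 0.4675

Step 3 — cumulative fraction after k components = (λ_1 + ... + λ_k) / Σ λ:
  k = 1: 41/77 = 0.5325
  k = 2: (41 + 36)/77 = 77/77 = 1

Summary (fraction, with percent):

explained: PC1 0.5325 (53.25%), PC2 0.4675 (46.75%);  cumulative: 0.5325, 1


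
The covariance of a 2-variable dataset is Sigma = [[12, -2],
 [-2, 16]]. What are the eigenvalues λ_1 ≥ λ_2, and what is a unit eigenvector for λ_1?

Step 1 — characteristic polynomial of 2×2 Sigma:
  det(Sigma - λI) = λ² - trace · λ + det = 0.
  trace = 12 + 16 = 28, det = 12·16 - (-2)² = 188.
Step 2 — discriminant:
  Δ = trace² - 4·det = 784 - 752 = 32.
Step 3 — eigenvalues:
  λ = (trace ± √Δ)/2 = (28 ± 5.6569)/2,
  λ_1 = 16.8284,  λ_2 = 11.1716.

Step 4 — unit eigenvector for λ_1: solve (Sigma - λ_1 I)v = 0. First row:
  (12 - 16.8284)·v_x + (-2)·v_y = 0, i.e. (-4.8284)·v_x + (-2)·v_y = 0,
  so v ∝ (b, λ_1 - a) = (-2, 4.8284); multiply by -1 so the first entry is positive: u = (2, -4.8284).
  ||u|| = √((2)² + (-4.8284)²) = √(27.3137) ≈ 5.2263,
  v_1 = u/||u|| ≈ (0.3827, -0.9239) (||v_1|| = 1).

λ_1 = 16.8284,  λ_2 = 11.1716;  v_1 ≈ (0.3827, -0.9239)


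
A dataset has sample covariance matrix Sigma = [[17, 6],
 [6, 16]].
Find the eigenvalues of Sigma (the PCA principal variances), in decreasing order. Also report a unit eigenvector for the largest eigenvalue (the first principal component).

Step 1 — characteristic polynomial of 2×2 Sigma:
  det(Sigma - λI) = λ² - trace · λ + det = 0.
  trace = 17 + 16 = 33, det = 17·16 - (6)² = 236.
Step 2 — discriminant:
  Δ = trace² - 4·det = 1089 - 944 = 145.
Step 3 — eigenvalues:
  λ = (trace ± √Δ)/2 = (33 ± 12.0416)/2,
  λ_1 = 22.5208,  λ_2 = 10.4792.

Step 4 — unit eigenvector for λ_1: solve (Sigma - λ_1 I)v = 0. First row:
  (17 - 22.5208)·v_x + (6)·v_y = 0, i.e. (-5.5208)·v_x + (6)·v_y = 0,
  so v ∝ (b, λ_1 - a) = (6, 5.5208) = u.
  ||u|| = √((6)² + (5.5208)²) = √(66.4792) ≈ 8.1535,
  v_1 = u/||u|| ≈ (0.7359, 0.6771) (||v_1|| = 1).

λ_1 = 22.5208,  λ_2 = 10.4792;  v_1 ≈ (0.7359, 0.6771)


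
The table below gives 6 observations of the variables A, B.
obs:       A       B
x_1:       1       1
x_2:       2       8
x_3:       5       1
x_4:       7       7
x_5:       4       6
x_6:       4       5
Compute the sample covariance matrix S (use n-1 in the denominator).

Step 1 — column means:
  mean(A) = (1 + 2 + 5 + 7 + 4 + 4) / 6 = 23/6 = 3.8333
  mean(B) = (1 + 8 + 1 + 7 + 6 + 5) / 6 = 28/6 = 4.6667

Step 2 — sample covariance S[i,j] = (1/(n-1)) · Σ_k (x_{k,i} - mean_i) · (x_{k,j} - mean_j), with n-1 = 5.
  S[A,A] = ((-2.8333)·(-2.8333) + (-1.8333)·(-1.8333) + (1.1667)·(1.1667) + (3.1667)·(3.1667) + (0.1667)·(0.1667) + (0.1667)·(0.1667)) / 5 = 22.8333/5 = 4.5667
  S[A,B] = ((-2.8333)·(-3.6667) + (-1.8333)·(3.3333) + (1.1667)·(-3.6667) + (3.1667)·(2.3333) + (0.1667)·(1.3333) + (0.1667)·(0.3333)) / 5 = 7.6667/5 = 1.5333
  S[B,B] = ((-3.6667)·(-3.6667) + (3.3333)·(3.3333) + (-3.6667)·(-3.6667) + (2.3333)·(2.3333) + (1.3333)·(1.3333) + (0.3333)·(0.3333)) / 5 = 45.3333/5 = 9.0667

S is symmetric (S[j,i] = S[i,j]). Assembling:

S = [[4.5667, 1.5333],
 [1.5333, 9.0667]]


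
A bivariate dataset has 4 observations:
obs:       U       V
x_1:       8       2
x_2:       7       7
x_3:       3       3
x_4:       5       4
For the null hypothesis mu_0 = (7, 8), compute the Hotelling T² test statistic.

Step 1 — sample mean vector:
  mean(U) = (8 + 7 + 3 + 5) / 4 = 23/4 = 5.75
  mean(V) = (2 + 7 + 3 + 4) / 4 = 16/4 = 4
  x̄ = (5.75, 4),  deviation x̄ - mu_0 = (5.75, 4) - (7, 8) = (-1.25, -4).

Step 2 — sample covariance matrix, S[i,j] = (1/(n-1)) · Σ_k (x_{k,i} - mean_i) · (x_{k,j} - mean_j), divisor n-1 = 3:
  S[U,U] = ((2.25)·(2.25) + (1.25)·(1.25) + (-2.75)·(-2.75) + (-0.75)·(-0.75)) / 3 = 14.75/3 = 4.9167
  S[U,V] = ((2.25)·(-2) + (1.25)·(3) + (-2.75)·(-1) + (-0.75)·(0)) / 3 = 2/3 = 0.6667
  S[V,V] = ((-2)·(-2) + (3)·(3) + (-1)·(-1) + (0)·(0)) / 3 = 14/3 = 4.6667
  S = [[4.9167, 0.6667],
 [0.6667, 4.6667]].

Step 3 — invert S. det(S) = 4.9167·4.6667 - (0.6667)² = 22.5.
  S^{-1} = (1/det) · [[d, -b], [-b, a]] = [[0.2074, -0.0296],
 [-0.0296, 0.2185]].

Step 4 — quadratic form (x̄ - mu_0)^T · S^{-1} · (x̄ - mu_0):
  S^{-1} · (x̄ - mu_0) = (-0.1407, -0.837),
  (x̄ - mu_0)^T · [...] = (-1.25)·(-0.1407) + (-4)·(-0.837) = 3.5241.

Step 5 — scale by n: T² = 4 · 3.5241 = 14.0963.

T² ≈ 14.0963


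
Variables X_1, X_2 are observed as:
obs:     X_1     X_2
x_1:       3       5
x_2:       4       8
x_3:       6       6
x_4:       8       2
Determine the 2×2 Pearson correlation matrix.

Step 1 — column means:
  mean(X_1) = (3 + 4 + 6 + 8) / 4 = 21/4 = 5.25
  mean(X_2) = (5 + 8 + 6 + 2) / 4 = 21/4 = 5.25

Step 2 — sample variances and covariances s[i,j] = (1/(n-1)) · Σ_k (x_{k,i} - mean_i) · (x_{k,j} - mean_j), with n-1 = 3:
  s[X_1,X_1] = ((-2.25)·(-2.25) + (-1.25)·(-1.25) + (0.75)·(0.75) + (2.75)·(2.75)) / 3 = 14.75/3 = 4.9167
  s[X_1,X_2] = ((-2.25)·(-0.25) + (-1.25)·(2.75) + (0.75)·(0.75) + (2.75)·(-3.25)) / 3 = -11.25/3 = -3.75
  s[X_2,X_2] = ((-0.25)·(-0.25) + (2.75)·(2.75) + (0.75)·(0.75) + (-3.25)·(-3.25)) / 3 = 18.75/3 = 6.25
  Sample standard deviations s_i = √(s[i,i]):
  s(X_1) = √(4.9167) = 2.2174
  s(X_2) = √(6.25) = 2.5

Step 3 — r_{ij} = s_{ij} / (s_i · s_j):
  r[X_1,X_1] = 1 (diagonal).
  r[X_1,X_2] = -3.75 / (2.2174 · 2.5) = -3.75 / 5.5434 = -0.6765
  r[X_2,X_2] = 1 (diagonal).

R is symmetric with unit diagonal. Assembling:

R = [[1, -0.6765],
 [-0.6765, 1]]


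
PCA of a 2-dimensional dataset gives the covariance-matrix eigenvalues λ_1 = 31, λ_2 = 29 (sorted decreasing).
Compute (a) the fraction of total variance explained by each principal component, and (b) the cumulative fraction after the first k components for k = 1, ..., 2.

Step 1 — total variance = trace(Sigma) = Σ λ_i = 31 + 29 = 60.

Step 2 — fraction explained by component i = λ_i / Σ λ:
  PC1: 31/60 = 0.5167
  PC2: 29/60 = 0.4833

Step 3 — cumulative fraction after k components = (λ_1 + ... + λ_k) / Σ λ:
  k = 1: 31/60 = 0.5167
  k = 2: (31 + 29)/60 = 60/60 = 1

Summary (fraction, with percent):

explained: PC1 0.5167 (51.67%), PC2 0.4833 (48.33%);  cumulative: 0.5167, 1


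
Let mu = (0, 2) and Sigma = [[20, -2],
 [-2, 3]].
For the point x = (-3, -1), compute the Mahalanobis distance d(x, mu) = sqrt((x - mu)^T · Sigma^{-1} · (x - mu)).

Step 1 — centre the observation: (x - mu) = (-3, -3).

Step 2 — invert Sigma. det(Sigma) = 20·3 - (-2)² = 56.
  Sigma^{-1} = (1/det) · [[d, -b], [-b, a]] = [[0.0536, 0.0357],
 [0.0357, 0.3571]].

Step 3 — form the quadratic (x - mu)^T · Sigma^{-1} · (x - mu):
  Sigma^{-1} · (x - mu) = (-0.2679, -1.1786).
  (x - mu)^T · [Sigma^{-1} · (x - mu)] = (-3)·(-0.2679) + (-3)·(-1.1786) = 4.3393.

Step 4 — take square root: d = √(4.3393) ≈ 2.0831.

d(x, mu) = √(4.3393) ≈ 2.0831


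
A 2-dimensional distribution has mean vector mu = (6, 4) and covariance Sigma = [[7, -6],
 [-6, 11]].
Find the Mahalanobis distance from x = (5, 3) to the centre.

Step 1 — centre the observation: (x - mu) = (-1, -1).

Step 2 — invert Sigma. det(Sigma) = 7·11 - (-6)² = 41.
  Sigma^{-1} = (1/det) · [[d, -b], [-b, a]] = [[0.2683, 0.1463],
 [0.1463, 0.1707]].

Step 3 — form the quadratic (x - mu)^T · Sigma^{-1} · (x - mu):
  Sigma^{-1} · (x - mu) = (-0.4146, -0.3171).
  (x - mu)^T · [Sigma^{-1} · (x - mu)] = (-1)·(-0.4146) + (-1)·(-0.3171) = 0.7317.

Step 4 — take square root: d = √(0.7317) ≈ 0.8554.

d(x, mu) = √(0.7317) ≈ 0.8554


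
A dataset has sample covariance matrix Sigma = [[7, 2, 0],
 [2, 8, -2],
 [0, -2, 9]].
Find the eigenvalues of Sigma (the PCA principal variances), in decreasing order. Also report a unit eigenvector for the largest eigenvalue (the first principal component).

Step 1 — characteristic polynomial p(λ) = det(λI - Sigma) = λ³ - tr·λ² + c_1·λ - det, where tr = trace, c_1 = sum of the principal 2×2 minors, det = det(Sigma):
  tr = 7 + 8 + 9 = 24,
  c_1 = (7·8 - (2)²) + (7·9 - (0)²) + (8·9 - (-2)²) = 52 + 63 + 68 = 183,
  det = 7·(8·9 - (-2)²) - (2)·((2)·9 - (-2)·(0)) + (0)·((2)·(-2) - 8·(0)) = 7·(68) - (2)·(18) + (0)·(-4) = 440.
  So p(λ) = λ³ - 24λ² + 183λ - 440.
Step 2 — look for an integer root (rational root theorem: any rational root is an integer divisor of 440). Testing λ = 5:
  p(5) = 125 - 600 + 915 - 440 = 0  ✓
  Dividing out (λ - 5): p(λ) = (λ - 5)(λ² - 19λ + 88).
Step 3 — remaining eigenvalues from the quadratic λ² - 19λ + 88 = 0:
  Δ = 19² - 4·88 = 361 - 352 = 9,  λ = (19 ± √9)/2 = (19 ± 3)/2 = 11 or 8.
  Sorted: λ_1 = 11,  λ_2 = 8,  λ_3 = 5  (check: sum = 24 = tr ✓).

Step 4 — unit eigenvector for λ_1 = 11: v spans the null space of (Sigma - λ_1 I), whose rows are
  r_1 = (-4, 2, 0),  r_2 = (2, -3, -2),  r_3 = (0, -2, -2).
  v is orthogonal to every row, so take v ∝ r_1 × r_2 = ((2)·(-2) - (0)·(-3), (0)·(2) - (-4)·(-2), (-4)·(-3) - (2)·(2)) = (-4, -8, 8).
  Rescale (divide by 4; multiply by -1 so the first nonzero entry is positive): u = (1, 2, -2).
  ||u|| = √((1)² + (2)² + (-2)²) = √(9) = 3,  v_1 = u/||u|| ≈ (0.3333, 0.6667, -0.6667) (||v_1|| = 1).

λ_1 = 11,  λ_2 = 8,  λ_3 = 5;  v_1 ≈ (0.3333, 0.6667, -0.6667)


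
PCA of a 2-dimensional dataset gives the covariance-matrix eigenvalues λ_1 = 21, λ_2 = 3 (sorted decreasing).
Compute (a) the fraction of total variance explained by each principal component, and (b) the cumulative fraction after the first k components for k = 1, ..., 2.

Step 1 — total variance = trace(Sigma) = Σ λ_i = 21 + 3 = 24.

Step 2 — fraction explained by component i = λ_i / Σ λ:
  PC1: 21/24 = 0.875
  PC2: 3/24 = 0.125

Step 3 — cumulative fraction after k components = (λ_1 + ... + λ_k) / Σ λ:
  k = 1: 21/24 = 0.875
  k = 2: (21 + 3)/24 = 24/24 = 1

Summary (fraction, with percent):

explained: PC1 0.875 (87.5%), PC2 0.125 (12.5%);  cumulative: 0.875, 1


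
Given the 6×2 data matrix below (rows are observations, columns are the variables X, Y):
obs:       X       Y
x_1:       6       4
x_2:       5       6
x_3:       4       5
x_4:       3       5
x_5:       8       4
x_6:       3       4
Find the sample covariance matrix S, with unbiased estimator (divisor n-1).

Step 1 — column means:
  mean(X) = (6 + 5 + 4 + 3 + 8 + 3) / 6 = 29/6 = 4.8333
  mean(Y) = (4 + 6 + 5 + 5 + 4 + 4) / 6 = 28/6 = 4.6667

Step 2 — sample covariance S[i,j] = (1/(n-1)) · Σ_k (x_{k,i} - mean_i) · (x_{k,j} - mean_j), with n-1 = 5.
  S[X,X] = ((1.1667)·(1.1667) + (0.1667)·(0.1667) + (-0.8333)·(-0.8333) + (-1.8333)·(-1.8333) + (3.1667)·(3.1667) + (-1.8333)·(-1.8333)) / 5 = 18.8333/5 = 3.7667
  S[X,Y] = ((1.1667)·(-0.6667) + (0.1667)·(1.3333) + (-0.8333)·(0.3333) + (-1.8333)·(0.3333) + (3.1667)·(-0.6667) + (-1.8333)·(-0.6667)) / 5 = -2.3333/5 = -0.4667
  S[Y,Y] = ((-0.6667)·(-0.6667) + (1.3333)·(1.3333) + (0.3333)·(0.3333) + (0.3333)·(0.3333) + (-0.6667)·(-0.6667) + (-0.6667)·(-0.6667)) / 5 = 3.3333/5 = 0.6667

S is symmetric (S[j,i] = S[i,j]). Assembling:

S = [[3.7667, -0.4667],
 [-0.4667, 0.6667]]


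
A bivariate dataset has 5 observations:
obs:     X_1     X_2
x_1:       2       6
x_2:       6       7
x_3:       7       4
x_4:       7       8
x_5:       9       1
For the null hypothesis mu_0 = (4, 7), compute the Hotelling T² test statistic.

Step 1 — sample mean vector:
  mean(X_1) = (2 + 6 + 7 + 7 + 9) / 5 = 31/5 = 6.2
  mean(X_2) = (6 + 7 + 4 + 8 + 1) / 5 = 26/5 = 5.2
  x̄ = (6.2, 5.2),  deviation x̄ - mu_0 = (6.2, 5.2) - (4, 7) = (2.2, -1.8).

Step 2 — sample covariance matrix, S[i,j] = (1/(n-1)) · Σ_k (x_{k,i} - mean_i) · (x_{k,j} - mean_j), divisor n-1 = 4:
  S[X_1,X_1] = ((-4.2)·(-4.2) + (-0.2)·(-0.2) + (0.8)·(0.8) + (0.8)·(0.8) + (2.8)·(2.8)) / 4 = 26.8/4 = 6.7
  S[X_1,X_2] = ((-4.2)·(0.8) + (-0.2)·(1.8) + (0.8)·(-1.2) + (0.8)·(2.8) + (2.8)·(-4.2)) / 4 = -14.2/4 = -3.55
  S[X_2,X_2] = ((0.8)·(0.8) + (1.8)·(1.8) + (-1.2)·(-1.2) + (2.8)·(2.8) + (-4.2)·(-4.2)) / 4 = 30.8/4 = 7.7
  S = [[6.7, -3.55],
 [-3.55, 7.7]].

Step 3 — invert S. det(S) = 6.7·7.7 - (-3.55)² = 38.9875.
  S^{-1} = (1/det) · [[d, -b], [-b, a]] = [[0.1975, 0.0911],
 [0.0911, 0.1718]].

Step 4 — quadratic form (x̄ - mu_0)^T · S^{-1} · (x̄ - mu_0):
  S^{-1} · (x̄ - mu_0) = (0.2706, -0.109),
  (x̄ - mu_0)^T · [...] = (2.2)·(0.2706) + (-1.8)·(-0.109) = 0.7915.

Step 5 — scale by n: T² = 5 · 0.7915 = 3.9577.

T² ≈ 3.9577


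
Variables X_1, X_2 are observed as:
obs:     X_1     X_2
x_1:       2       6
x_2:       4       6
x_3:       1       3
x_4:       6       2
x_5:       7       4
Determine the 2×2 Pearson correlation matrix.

Step 1 — column means:
  mean(X_1) = (2 + 4 + 1 + 6 + 7) / 5 = 20/5 = 4
  mean(X_2) = (6 + 6 + 3 + 2 + 4) / 5 = 21/5 = 4.2

Step 2 — sample variances and covariances s[i,j] = (1/(n-1)) · Σ_k (x_{k,i} - mean_i) · (x_{k,j} - mean_j), with n-1 = 4:
  s[X_1,X_1] = ((-2)·(-2) + (0)·(0) + (-3)·(-3) + (2)·(2) + (3)·(3)) / 4 = 26/4 = 6.5
  s[X_1,X_2] = ((-2)·(1.8) + (0)·(1.8) + (-3)·(-1.2) + (2)·(-2.2) + (3)·(-0.2)) / 4 = -5/4 = -1.25
  s[X_2,X_2] = ((1.8)·(1.8) + (1.8)·(1.8) + (-1.2)·(-1.2) + (-2.2)·(-2.2) + (-0.2)·(-0.2)) / 4 = 12.8/4 = 3.2
  Sample standard deviations s_i = √(s[i,i]):
  s(X_1) = √(6.5) = 2.5495
  s(X_2) = √(3.2) = 1.7889

Step 3 — r_{ij} = s_{ij} / (s_i · s_j):
  r[X_1,X_1] = 1 (diagonal).
  r[X_1,X_2] = -1.25 / (2.5495 · 1.7889) = -1.25 / 4.5607 = -0.2741
  r[X_2,X_2] = 1 (diagonal).

R is symmetric with unit diagonal. Assembling:

R = [[1, -0.2741],
 [-0.2741, 1]]


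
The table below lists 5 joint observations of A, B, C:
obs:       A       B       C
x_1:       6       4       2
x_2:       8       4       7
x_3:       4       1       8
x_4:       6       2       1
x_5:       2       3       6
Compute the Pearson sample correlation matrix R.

Step 1 — column means:
  mean(A) = (6 + 8 + 4 + 6 + 2) / 5 = 26/5 = 5.2
  mean(B) = (4 + 4 + 1 + 2 + 3) / 5 = 14/5 = 2.8
  mean(C) = (2 + 7 + 8 + 1 + 6) / 5 = 24/5 = 4.8

Step 2 — sample variances and covariances s[i,j] = (1/(n-1)) · Σ_k (x_{k,i} - mean_i) · (x_{k,j} - mean_j), with n-1 = 4:
  s[A,A] = ((0.8)·(0.8) + (2.8)·(2.8) + (-1.2)·(-1.2) + (0.8)·(0.8) + (-3.2)·(-3.2)) / 4 = 20.8/4 = 5.2
  s[A,B] = ((0.8)·(1.2) + (2.8)·(1.2) + (-1.2)·(-1.8) + (0.8)·(-0.8) + (-3.2)·(0.2)) / 4 = 5.2/4 = 1.3
  s[A,C] = ((0.8)·(-2.8) + (2.8)·(2.2) + (-1.2)·(3.2) + (0.8)·(-3.8) + (-3.2)·(1.2)) / 4 = -6.8/4 = -1.7
  s[B,B] = ((1.2)·(1.2) + (1.2)·(1.2) + (-1.8)·(-1.8) + (-0.8)·(-0.8) + (0.2)·(0.2)) / 4 = 6.8/4 = 1.7
  s[B,C] = ((1.2)·(-2.8) + (1.2)·(2.2) + (-1.8)·(3.2) + (-0.8)·(-3.8) + (0.2)·(1.2)) / 4 = -3.2/4 = -0.8
  s[C,C] = ((-2.8)·(-2.8) + (2.2)·(2.2) + (3.2)·(3.2) + (-3.8)·(-3.8) + (1.2)·(1.2)) / 4 = 38.8/4 = 9.7
  Sample standard deviations s_i = √(s[i,i]):
  s(A) = √(5.2) = 2.2804
  s(B) = √(1.7) = 1.3038
  s(C) = √(9.7) = 3.1145

Step 3 — r_{ij} = s_{ij} / (s_i · s_j):
  r[A,A] = 1 (diagonal).
  r[A,B] = 1.3 / (2.2804 · 1.3038) = 1.3 / 2.9732 = 0.4372
  r[A,C] = -1.7 / (2.2804 · 3.1145) = -1.7 / 7.1021 = -0.2394
  r[B,B] = 1 (diagonal).
  r[B,C] = -0.8 / (1.3038 · 3.1145) = -0.8 / 4.0608 = -0.197
  r[C,C] = 1 (diagonal).

R is symmetric with unit diagonal. Assembling:

R = [[1, 0.4372, -0.2394],
 [0.4372, 1, -0.197],
 [-0.2394, -0.197, 1]]


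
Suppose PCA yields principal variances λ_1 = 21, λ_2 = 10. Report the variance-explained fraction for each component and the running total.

Step 1 — total variance = trace(Sigma) = Σ λ_i = 21 + 10 = 31.

Step 2 — fraction explained by component i = λ_i / Σ λ:
  PC1: 21/31 = 0.6774
  PC2: 10/31 = 0.3226

Step 3 — cumulative fraction after k components = (λ_1 + ... + λ_k) / Σ λ:
  k = 1: 21/31 = 0.6774
  k = 2: (21 + 10)/31 = 31/31 = 1

Summary (fraction, with percent):

explained: PC1 0.6774 (67.74%), PC2 0.3226 (32.26%);  cumulative: 0.6774, 1


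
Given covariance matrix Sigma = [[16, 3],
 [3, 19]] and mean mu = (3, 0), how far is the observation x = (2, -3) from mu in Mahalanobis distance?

Step 1 — centre the observation: (x - mu) = (-1, -3).

Step 2 — invert Sigma. det(Sigma) = 16·19 - (3)² = 295.
  Sigma^{-1} = (1/det) · [[d, -b], [-b, a]] = [[0.0644, -0.0102],
 [-0.0102, 0.0542]].

Step 3 — form the quadratic (x - mu)^T · Sigma^{-1} · (x - mu):
  Sigma^{-1} · (x - mu) = (-0.0339, -0.1525).
  (x - mu)^T · [Sigma^{-1} · (x - mu)] = (-1)·(-0.0339) + (-3)·(-0.1525) = 0.4915.

Step 4 — take square root: d = √(0.4915) ≈ 0.7011.

d(x, mu) = √(0.4915) ≈ 0.7011


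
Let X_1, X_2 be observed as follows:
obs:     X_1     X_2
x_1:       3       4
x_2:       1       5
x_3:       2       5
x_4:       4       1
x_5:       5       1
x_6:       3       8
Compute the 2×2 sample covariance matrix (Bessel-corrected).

Step 1 — column means:
  mean(X_1) = (3 + 1 + 2 + 4 + 5 + 3) / 6 = 18/6 = 3
  mean(X_2) = (4 + 5 + 5 + 1 + 1 + 8) / 6 = 24/6 = 4

Step 2 — sample covariance S[i,j] = (1/(n-1)) · Σ_k (x_{k,i} - mean_i) · (x_{k,j} - mean_j), with n-1 = 5.
  S[X_1,X_1] = ((0)·(0) + (-2)·(-2) + (-1)·(-1) + (1)·(1) + (2)·(2) + (0)·(0)) / 5 = 10/5 = 2
  S[X_1,X_2] = ((0)·(0) + (-2)·(1) + (-1)·(1) + (1)·(-3) + (2)·(-3) + (0)·(4)) / 5 = -12/5 = -2.4
  S[X_2,X_2] = ((0)·(0) + (1)·(1) + (1)·(1) + (-3)·(-3) + (-3)·(-3) + (4)·(4)) / 5 = 36/5 = 7.2

S is symmetric (S[j,i] = S[i,j]). Assembling:

S = [[2, -2.4],
 [-2.4, 7.2]]
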